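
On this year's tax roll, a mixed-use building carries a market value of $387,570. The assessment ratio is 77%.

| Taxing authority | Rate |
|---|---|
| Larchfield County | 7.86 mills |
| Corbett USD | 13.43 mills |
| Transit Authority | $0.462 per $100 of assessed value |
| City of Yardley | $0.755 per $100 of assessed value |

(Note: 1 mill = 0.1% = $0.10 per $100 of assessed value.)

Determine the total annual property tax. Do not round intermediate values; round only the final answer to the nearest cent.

Assessed value = $387,570 × 0.77 = $298,428.9
Larchfield County: $298,428.9 × 0.00786 = $2,345.651154
Corbett USD: $298,428.9 × 0.01343 = $4,007.900127
Transit Authority: $298,428.9 × 0.00462 = $1,378.741518
City of Yardley: $298,428.9 × 0.00755 = $2,253.138195
Total = $9,985.430994

$9,985.43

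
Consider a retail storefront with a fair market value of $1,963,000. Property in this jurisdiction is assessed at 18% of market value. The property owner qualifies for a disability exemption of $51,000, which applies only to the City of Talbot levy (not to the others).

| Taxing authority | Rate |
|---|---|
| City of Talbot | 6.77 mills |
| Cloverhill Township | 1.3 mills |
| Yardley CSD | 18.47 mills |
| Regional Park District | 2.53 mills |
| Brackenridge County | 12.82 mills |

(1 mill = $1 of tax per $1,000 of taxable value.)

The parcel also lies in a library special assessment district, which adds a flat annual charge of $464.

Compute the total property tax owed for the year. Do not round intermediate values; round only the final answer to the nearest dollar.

$14,920

Assessed value = $1,963,000 × 0.18 = $353,340
City of Talbot: ($353,340 − $51,000) × 0.00677 = $302,340 × 0.00677 = $2,046.8418
Cloverhill Township: $353,340 × 0.0013 = $459.342
Yardley CSD: $353,340 × 0.01847 = $6,526.1898
Regional Park District: $353,340 × 0.00253 = $893.9502
Brackenridge County: $353,340 × 0.01282 = $4,529.8188
Levies subtotal = $14,456.1426
Total = $14,456.1426 + $464 = $14,920.1426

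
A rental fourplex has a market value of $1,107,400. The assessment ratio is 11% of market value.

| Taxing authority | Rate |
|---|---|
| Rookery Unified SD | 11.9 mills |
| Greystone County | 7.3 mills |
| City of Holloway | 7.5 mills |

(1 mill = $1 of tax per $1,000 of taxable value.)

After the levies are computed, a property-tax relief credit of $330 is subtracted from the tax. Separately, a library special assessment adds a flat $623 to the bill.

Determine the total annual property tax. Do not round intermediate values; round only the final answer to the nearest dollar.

Assessed value = $1,107,400 × 0.11 = $121,814
Rookery Unified SD: $121,814 × 0.0119 = $1,449.5866
Greystone County: $121,814 × 0.0073 = $889.2422
City of Holloway: $121,814 × 0.0075 = $913.605
Levies subtotal = $3,252.4338
After credit = $3,252.4338 − $330 = $2,922.4338
Total = $2,922.4338 + $623 = $3,545.4338

$3,545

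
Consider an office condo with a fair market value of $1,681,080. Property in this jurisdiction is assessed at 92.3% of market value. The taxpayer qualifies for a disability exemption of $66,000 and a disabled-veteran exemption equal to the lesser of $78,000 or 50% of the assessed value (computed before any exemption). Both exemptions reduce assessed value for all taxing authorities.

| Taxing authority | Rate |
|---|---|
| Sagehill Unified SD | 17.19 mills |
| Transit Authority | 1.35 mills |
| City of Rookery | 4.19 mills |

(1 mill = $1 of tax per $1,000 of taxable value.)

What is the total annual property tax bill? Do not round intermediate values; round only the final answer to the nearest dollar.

$31,996

Assessed value = $1,681,080 × 0.923 = $1,551,636.84
Disabled-veteran exemption = min($78,000, 50% × $1,551,636.84) = min($78,000, $775,818.42) = $78,000 (dollar cap binds)
Taxable value = $1,551,636.84 − $66,000 − $78,000 = $1,407,636.84
Sagehill Unified SD: $1,407,636.84 × 0.01719 = $24,197.2772796
Transit Authority: $1,407,636.84 × 0.00135 = $1,900.309734
City of Rookery: $1,407,636.84 × 0.00419 = $5,897.9983596
Total = $31,995.5853732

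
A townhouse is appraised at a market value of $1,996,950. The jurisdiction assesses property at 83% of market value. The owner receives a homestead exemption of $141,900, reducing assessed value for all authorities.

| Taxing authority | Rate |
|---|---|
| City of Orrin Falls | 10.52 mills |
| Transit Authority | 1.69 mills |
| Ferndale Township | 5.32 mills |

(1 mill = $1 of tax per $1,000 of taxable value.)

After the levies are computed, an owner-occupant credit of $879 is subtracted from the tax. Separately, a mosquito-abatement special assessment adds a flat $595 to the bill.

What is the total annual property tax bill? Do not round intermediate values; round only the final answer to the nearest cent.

Assessed value = $1,996,950 × 0.83 = $1,657,468.5
Taxable value = $1,657,468.5 − $141,900 = $1,515,568.5
City of Orrin Falls: $1,515,568.5 × 0.01052 = $15,943.78062
Transit Authority: $1,515,568.5 × 0.00169 = $2,561.310765
Ferndale Township: $1,515,568.5 × 0.00532 = $8,062.82442
Levies subtotal = $26,567.915805
After credit = $26,567.915805 − $879 = $25,688.915805
Total = $25,688.915805 + $595 = $26,283.915805

$26,283.92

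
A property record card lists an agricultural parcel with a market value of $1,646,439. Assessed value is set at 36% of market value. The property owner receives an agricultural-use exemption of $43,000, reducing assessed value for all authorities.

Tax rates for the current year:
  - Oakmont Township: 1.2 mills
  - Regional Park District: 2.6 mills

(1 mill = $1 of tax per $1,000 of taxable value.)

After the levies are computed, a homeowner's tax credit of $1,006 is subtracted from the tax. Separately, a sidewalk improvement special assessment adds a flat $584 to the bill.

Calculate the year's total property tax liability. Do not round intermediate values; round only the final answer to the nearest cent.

Assessed value = $1,646,439 × 0.36 = $592,718.04
Taxable value = $592,718.04 − $43,000 = $549,718.04
Oakmont Township: $549,718.04 × 0.0012 = $659.661648
Regional Park District: $549,718.04 × 0.0026 = $1,429.266904
Levies subtotal = $2,088.928552
After credit = $2,088.928552 − $1,006 = $1,082.928552
Total = $1,082.928552 + $584 = $1,666.928552

$1,666.93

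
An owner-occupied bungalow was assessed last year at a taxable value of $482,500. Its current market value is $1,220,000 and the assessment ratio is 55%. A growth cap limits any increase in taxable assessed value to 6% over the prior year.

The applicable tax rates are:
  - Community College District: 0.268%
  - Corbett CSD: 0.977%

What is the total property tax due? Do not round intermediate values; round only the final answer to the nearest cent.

Uncapped assessed value = $1,220,000 × 0.55 = $671,000
Cap limit = $482,500 × 1.06 = $511,450
Taxable assessed value = min($671,000, $511,450) = $511,450 (cap binds)
Community College District: $511,450 × 0.00268 = $1,370.686
Corbett CSD: $511,450 × 0.00977 = $4,996.8665
Total = $6,367.5525

$6,367.55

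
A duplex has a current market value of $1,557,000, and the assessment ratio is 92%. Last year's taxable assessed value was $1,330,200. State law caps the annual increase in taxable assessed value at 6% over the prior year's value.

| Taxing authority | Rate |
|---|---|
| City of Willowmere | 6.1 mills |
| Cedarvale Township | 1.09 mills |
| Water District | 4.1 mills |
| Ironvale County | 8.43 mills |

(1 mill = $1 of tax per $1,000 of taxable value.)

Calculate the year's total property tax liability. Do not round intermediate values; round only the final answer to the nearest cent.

$27,805.44

Uncapped assessed value = $1,557,000 × 0.92 = $1,432,440
Cap limit = $1,330,200 × 1.06 = $1,410,012
Taxable assessed value = min($1,432,440, $1,410,012) = $1,410,012 (cap binds)
City of Willowmere: $1,410,012 × 0.0061 = $8,601.0732
Cedarvale Township: $1,410,012 × 0.00109 = $1,536.91308
Water District: $1,410,012 × 0.0041 = $5,781.0492
Ironvale County: $1,410,012 × 0.00843 = $11,886.40116
Total = $27,805.43664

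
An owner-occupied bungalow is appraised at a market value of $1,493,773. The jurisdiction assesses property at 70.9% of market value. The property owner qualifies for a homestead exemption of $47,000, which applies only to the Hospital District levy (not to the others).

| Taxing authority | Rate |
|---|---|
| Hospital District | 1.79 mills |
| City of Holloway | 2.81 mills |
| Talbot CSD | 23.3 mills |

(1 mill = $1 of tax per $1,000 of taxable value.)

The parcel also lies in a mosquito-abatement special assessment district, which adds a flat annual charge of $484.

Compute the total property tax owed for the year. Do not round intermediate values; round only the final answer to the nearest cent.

Assessed value = $1,493,773 × 0.709 = $1,059,085.057
Hospital District: ($1,059,085.057 − $47,000) × 0.00179 = $1,012,085.057 × 0.00179 = $1,811.63225203
City of Holloway: $1,059,085.057 × 0.00281 = $2,976.02901017
Talbot CSD: $1,059,085.057 × 0.0233 = $24,676.6818281
Levies subtotal = $29,464.3430903
Total = $29,464.3430903 + $484 = $29,948.3430903

$29,948.34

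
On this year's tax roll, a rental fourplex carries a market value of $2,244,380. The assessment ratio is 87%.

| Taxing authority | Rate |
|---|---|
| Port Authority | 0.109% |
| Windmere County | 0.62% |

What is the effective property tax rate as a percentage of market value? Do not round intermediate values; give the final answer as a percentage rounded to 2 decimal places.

0.63%

Assessed value = $2,244,380 × 0.87 = $1,952,610.6
Port Authority: $1,952,610.6 × 0.00109 = $2,128.345554
Windmere County: $1,952,610.6 × 0.0062 = $12,106.18572
Total tax = $14,234.531274
Effective rate = $14,234.531274 ÷ $2,244,380 = 0.63% of market value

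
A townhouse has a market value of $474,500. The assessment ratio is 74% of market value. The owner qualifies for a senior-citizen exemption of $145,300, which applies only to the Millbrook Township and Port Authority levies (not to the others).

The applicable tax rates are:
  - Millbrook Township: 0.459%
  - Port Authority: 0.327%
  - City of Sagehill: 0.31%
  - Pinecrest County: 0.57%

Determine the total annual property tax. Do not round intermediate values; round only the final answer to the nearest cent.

$4,707.77

Assessed value = $474,500 × 0.74 = $351,130
Millbrook Township: ($351,130 − $145,300) × 0.00459 = $205,830 × 0.00459 = $944.7597
Port Authority: ($351,130 − $145,300) × 0.00327 = $205,830 × 0.00327 = $673.0641
City of Sagehill: $351,130 × 0.0031 = $1,088.503
Pinecrest County: $351,130 × 0.0057 = $2,001.441
Total = $4,707.7678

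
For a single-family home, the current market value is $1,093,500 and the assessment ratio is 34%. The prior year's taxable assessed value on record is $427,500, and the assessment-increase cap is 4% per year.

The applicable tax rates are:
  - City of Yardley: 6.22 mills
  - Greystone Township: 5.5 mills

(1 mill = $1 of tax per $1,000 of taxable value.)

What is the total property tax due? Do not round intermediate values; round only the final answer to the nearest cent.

$4,357.38

Uncapped assessed value = $1,093,500 × 0.34 = $371,790
Cap limit = $427,500 × 1.04 = $444,600
Taxable assessed value = min($371,790, $444,600) = $371,790 (cap does not bind)
City of Yardley: $371,790 × 0.00622 = $2,312.5338
Greystone Township: $371,790 × 0.0055 = $2,044.845
Total = $4,357.3788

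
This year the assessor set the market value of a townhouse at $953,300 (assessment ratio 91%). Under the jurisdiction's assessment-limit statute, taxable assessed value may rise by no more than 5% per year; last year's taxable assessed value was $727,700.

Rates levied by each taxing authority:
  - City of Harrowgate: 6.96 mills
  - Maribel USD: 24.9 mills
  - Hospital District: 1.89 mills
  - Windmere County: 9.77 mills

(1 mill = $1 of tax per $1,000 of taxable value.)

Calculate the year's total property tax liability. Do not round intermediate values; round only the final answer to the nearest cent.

$33,252.98

Uncapped assessed value = $953,300 × 0.91 = $867,503
Cap limit = $727,700 × 1.05 = $764,085
Taxable assessed value = min($867,503, $764,085) = $764,085 (cap binds)
City of Harrowgate: $764,085 × 0.00696 = $5,318.0316
Maribel USD: $764,085 × 0.0249 = $19,025.7165
Hospital District: $764,085 × 0.00189 = $1,444.12065
Windmere County: $764,085 × 0.00977 = $7,465.11045
Total = $33,252.9792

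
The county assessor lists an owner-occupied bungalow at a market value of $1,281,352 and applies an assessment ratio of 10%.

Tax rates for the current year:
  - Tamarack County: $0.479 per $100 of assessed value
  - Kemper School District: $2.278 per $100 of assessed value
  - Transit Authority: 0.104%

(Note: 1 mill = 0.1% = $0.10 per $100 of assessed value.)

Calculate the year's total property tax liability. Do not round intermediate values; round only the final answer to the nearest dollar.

$3,666

Assessed value = $1,281,352 × 0.1 = $128,135.2
Tamarack County: $128,135.2 × 0.00479 = $613.767608
Kemper School District: $128,135.2 × 0.02278 = $2,918.919856
Transit Authority: $128,135.2 × 0.00104 = $133.260608
Total = $3,665.948072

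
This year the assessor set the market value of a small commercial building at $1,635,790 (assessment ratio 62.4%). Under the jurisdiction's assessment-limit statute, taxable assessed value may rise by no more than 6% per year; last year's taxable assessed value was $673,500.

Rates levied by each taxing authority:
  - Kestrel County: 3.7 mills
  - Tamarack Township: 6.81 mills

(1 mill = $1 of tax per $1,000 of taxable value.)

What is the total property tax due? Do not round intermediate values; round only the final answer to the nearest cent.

Uncapped assessed value = $1,635,790 × 0.624 = $1,020,732.96
Cap limit = $673,500 × 1.06 = $713,910
Taxable assessed value = min($1,020,732.96, $713,910) = $713,910 (cap binds)
Kestrel County: $713,910 × 0.0037 = $2,641.467
Tamarack Township: $713,910 × 0.00681 = $4,861.7271
Total = $7,503.1941

$7,503.19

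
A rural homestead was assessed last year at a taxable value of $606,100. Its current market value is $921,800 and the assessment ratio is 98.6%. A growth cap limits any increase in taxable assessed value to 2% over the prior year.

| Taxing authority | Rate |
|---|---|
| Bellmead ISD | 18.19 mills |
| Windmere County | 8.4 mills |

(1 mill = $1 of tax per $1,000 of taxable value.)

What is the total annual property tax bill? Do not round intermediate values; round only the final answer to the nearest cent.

$16,438.52

Uncapped assessed value = $921,800 × 0.986 = $908,894.8
Cap limit = $606,100 × 1.02 = $618,222
Taxable assessed value = min($908,894.8, $618,222) = $618,222 (cap binds)
Bellmead ISD: $618,222 × 0.01819 = $11,245.45818
Windmere County: $618,222 × 0.0084 = $5,193.0648
Total = $16,438.52298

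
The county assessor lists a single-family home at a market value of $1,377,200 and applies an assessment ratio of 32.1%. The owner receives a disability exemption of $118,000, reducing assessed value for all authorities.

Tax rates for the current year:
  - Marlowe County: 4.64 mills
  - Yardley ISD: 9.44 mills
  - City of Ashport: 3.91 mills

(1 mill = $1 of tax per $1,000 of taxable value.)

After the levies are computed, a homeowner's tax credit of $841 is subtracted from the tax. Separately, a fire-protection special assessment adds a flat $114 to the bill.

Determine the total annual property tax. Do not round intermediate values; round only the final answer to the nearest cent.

$5,103.22

Assessed value = $1,377,200 × 0.321 = $442,081.2
Taxable value = $442,081.2 − $118,000 = $324,081.2
Marlowe County: $324,081.2 × 0.00464 = $1,503.736768
Yardley ISD: $324,081.2 × 0.00944 = $3,059.326528
City of Ashport: $324,081.2 × 0.00391 = $1,267.157492
Levies subtotal = $5,830.220788
After credit = $5,830.220788 − $841 = $4,989.220788
Total = $4,989.220788 + $114 = $5,103.220788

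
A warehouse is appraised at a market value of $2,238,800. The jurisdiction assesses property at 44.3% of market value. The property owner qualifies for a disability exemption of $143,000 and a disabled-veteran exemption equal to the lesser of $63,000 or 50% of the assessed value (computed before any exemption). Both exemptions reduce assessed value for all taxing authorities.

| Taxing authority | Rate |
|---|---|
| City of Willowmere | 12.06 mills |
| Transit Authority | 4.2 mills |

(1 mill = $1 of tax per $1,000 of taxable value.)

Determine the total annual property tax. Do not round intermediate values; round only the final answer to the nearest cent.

Assessed value = $2,238,800 × 0.443 = $991,788.4
Disabled-veteran exemption = min($63,000, 50% × $991,788.4) = min($63,000, $495,894.2) = $63,000 (dollar cap binds)
Taxable value = $991,788.4 − $143,000 − $63,000 = $785,788.4
City of Willowmere: $785,788.4 × 0.01206 = $9,476.608104
Transit Authority: $785,788.4 × 0.0042 = $3,300.31128
Total = $12,776.919384

$12,776.92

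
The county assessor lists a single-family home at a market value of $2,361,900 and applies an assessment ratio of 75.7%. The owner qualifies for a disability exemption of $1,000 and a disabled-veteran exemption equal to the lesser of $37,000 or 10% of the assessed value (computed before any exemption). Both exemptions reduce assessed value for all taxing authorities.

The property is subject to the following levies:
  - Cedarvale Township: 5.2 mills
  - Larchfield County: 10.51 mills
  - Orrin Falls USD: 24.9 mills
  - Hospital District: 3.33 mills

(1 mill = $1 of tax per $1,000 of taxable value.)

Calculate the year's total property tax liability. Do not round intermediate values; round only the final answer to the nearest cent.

$76,893.17

Assessed value = $2,361,900 × 0.757 = $1,787,958.3
Disabled-veteran exemption = min($37,000, 10% × $1,787,958.3) = min($37,000, $178,795.83) = $37,000 (dollar cap binds)
Taxable value = $1,787,958.3 − $1,000 − $37,000 = $1,749,958.3
Cedarvale Township: $1,749,958.3 × 0.0052 = $9,099.78316
Larchfield County: $1,749,958.3 × 0.01051 = $18,392.061733
Orrin Falls USD: $1,749,958.3 × 0.0249 = $43,573.96167
Hospital District: $1,749,958.3 × 0.00333 = $5,827.361139
Total = $76,893.167702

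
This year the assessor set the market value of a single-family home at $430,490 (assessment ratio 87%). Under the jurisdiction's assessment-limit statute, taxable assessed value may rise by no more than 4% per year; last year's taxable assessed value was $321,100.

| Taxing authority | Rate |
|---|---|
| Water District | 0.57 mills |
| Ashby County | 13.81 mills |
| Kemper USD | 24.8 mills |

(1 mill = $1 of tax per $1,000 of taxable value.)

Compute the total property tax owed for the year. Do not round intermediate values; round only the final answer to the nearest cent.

Uncapped assessed value = $430,490 × 0.87 = $374,526.3
Cap limit = $321,100 × 1.04 = $333,944
Taxable assessed value = min($374,526.3, $333,944) = $333,944 (cap binds)
Water District: $333,944 × 0.00057 = $190.34808
Ashby County: $333,944 × 0.01381 = $4,611.76664
Kemper USD: $333,944 × 0.0248 = $8,281.8112
Total = $13,083.92592

$13,083.93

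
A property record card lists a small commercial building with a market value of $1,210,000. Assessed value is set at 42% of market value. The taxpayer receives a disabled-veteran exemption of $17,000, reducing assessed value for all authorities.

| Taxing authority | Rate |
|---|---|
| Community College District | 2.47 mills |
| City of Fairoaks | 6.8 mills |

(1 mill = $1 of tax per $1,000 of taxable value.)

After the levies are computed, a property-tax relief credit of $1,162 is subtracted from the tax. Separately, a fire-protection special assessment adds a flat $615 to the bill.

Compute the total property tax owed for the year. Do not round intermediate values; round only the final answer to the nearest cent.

$4,006.42

Assessed value = $1,210,000 × 0.42 = $508,200
Taxable value = $508,200 − $17,000 = $491,200
Community College District: $491,200 × 0.00247 = $1,213.264
City of Fairoaks: $491,200 × 0.0068 = $3,340.16
Levies subtotal = $4,553.424
After credit = $4,553.424 − $1,162 = $3,391.424
Total = $3,391.424 + $615 = $4,006.424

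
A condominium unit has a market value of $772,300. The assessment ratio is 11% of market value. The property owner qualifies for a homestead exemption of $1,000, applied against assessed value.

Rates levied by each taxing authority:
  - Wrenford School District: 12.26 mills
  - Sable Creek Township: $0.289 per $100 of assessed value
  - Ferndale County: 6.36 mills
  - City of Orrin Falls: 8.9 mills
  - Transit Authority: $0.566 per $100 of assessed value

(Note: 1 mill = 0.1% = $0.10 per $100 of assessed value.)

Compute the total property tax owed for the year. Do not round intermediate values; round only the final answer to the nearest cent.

Assessed value = $772,300 × 0.11 = $84,953
Taxable value = $84,953 − $1,000 = $83,953
Wrenford School District: $83,953 × 0.01226 = $1,029.26378
Sable Creek Township: $83,953 × 0.00289 = $242.62417
Ferndale County: $83,953 × 0.00636 = $533.94108
City of Orrin Falls: $83,953 × 0.0089 = $747.1817
Transit Authority: $83,953 × 0.00566 = $475.17398
Total = $3,028.18471

$3,028.18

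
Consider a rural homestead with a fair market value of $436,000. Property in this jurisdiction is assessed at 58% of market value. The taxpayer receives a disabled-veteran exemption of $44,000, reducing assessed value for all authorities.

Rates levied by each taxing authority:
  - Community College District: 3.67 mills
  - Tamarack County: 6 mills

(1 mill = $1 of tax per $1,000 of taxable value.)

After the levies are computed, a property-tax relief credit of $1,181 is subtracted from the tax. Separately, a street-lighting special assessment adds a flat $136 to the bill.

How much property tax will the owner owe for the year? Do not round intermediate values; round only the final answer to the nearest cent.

Assessed value = $436,000 × 0.58 = $252,880
Taxable value = $252,880 − $44,000 = $208,880
Community College District: $208,880 × 0.00367 = $766.5896
Tamarack County: $208,880 × 0.006 = $1,253.28
Levies subtotal = $2,019.8696
After credit = $2,019.8696 − $1,181 = $838.8696
Total = $838.8696 + $136 = $974.8696

$974.87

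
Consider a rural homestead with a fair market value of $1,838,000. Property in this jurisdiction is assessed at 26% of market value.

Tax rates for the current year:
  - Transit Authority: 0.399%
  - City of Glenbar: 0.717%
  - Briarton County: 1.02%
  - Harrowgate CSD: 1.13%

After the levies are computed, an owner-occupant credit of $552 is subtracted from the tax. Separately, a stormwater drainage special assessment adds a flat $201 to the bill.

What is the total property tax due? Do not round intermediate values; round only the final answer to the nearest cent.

Assessed value = $1,838,000 × 0.26 = $477,880
Transit Authority: $477,880 × 0.00399 = $1,906.7412
City of Glenbar: $477,880 × 0.00717 = $3,426.3996
Briarton County: $477,880 × 0.0102 = $4,874.376
Harrowgate CSD: $477,880 × 0.0113 = $5,400.044
Levies subtotal = $15,607.5608
After credit = $15,607.5608 − $552 = $15,055.5608
Total = $15,055.5608 + $201 = $15,256.5608

$15,256.56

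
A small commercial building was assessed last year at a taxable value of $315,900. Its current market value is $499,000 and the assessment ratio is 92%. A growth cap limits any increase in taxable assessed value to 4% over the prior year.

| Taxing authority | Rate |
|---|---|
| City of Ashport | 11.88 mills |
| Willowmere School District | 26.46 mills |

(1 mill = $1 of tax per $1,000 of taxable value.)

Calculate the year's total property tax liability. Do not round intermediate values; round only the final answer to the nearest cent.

$12,596.07

Uncapped assessed value = $499,000 × 0.92 = $459,080
Cap limit = $315,900 × 1.04 = $328,536
Taxable assessed value = min($459,080, $328,536) = $328,536 (cap binds)
City of Ashport: $328,536 × 0.01188 = $3,903.00768
Willowmere School District: $328,536 × 0.02646 = $8,693.06256
Total = $12,596.07024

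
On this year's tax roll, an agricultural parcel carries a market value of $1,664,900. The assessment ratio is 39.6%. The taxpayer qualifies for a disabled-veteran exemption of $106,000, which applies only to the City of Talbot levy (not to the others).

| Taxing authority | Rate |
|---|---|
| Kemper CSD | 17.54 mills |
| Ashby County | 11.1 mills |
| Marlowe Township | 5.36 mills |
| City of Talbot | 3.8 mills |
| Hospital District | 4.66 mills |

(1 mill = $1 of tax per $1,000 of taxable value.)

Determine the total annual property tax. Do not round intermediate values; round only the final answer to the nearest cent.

Assessed value = $1,664,900 × 0.396 = $659,300.4
Kemper CSD: $659,300.4 × 0.01754 = $11,564.129016
Ashby County: $659,300.4 × 0.0111 = $7,318.23444
Marlowe Township: $659,300.4 × 0.00536 = $3,533.850144
City of Talbot: ($659,300.4 − $106,000) × 0.0038 = $553,300.4 × 0.0038 = $2,102.54152
Hospital District: $659,300.4 × 0.00466 = $3,072.339864
Total = $27,591.094984

$27,591.09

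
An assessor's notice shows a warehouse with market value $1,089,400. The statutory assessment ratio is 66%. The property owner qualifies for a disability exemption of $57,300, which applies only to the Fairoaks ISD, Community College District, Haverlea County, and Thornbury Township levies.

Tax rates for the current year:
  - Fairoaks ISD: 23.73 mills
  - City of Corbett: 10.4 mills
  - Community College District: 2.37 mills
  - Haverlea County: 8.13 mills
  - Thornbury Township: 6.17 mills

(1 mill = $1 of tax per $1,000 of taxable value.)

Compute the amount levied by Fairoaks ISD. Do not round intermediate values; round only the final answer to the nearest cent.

Assessed value = $1,089,400 × 0.66 = $719,004
Fairoaks ISD taxable value = $719,004 − $57,300 = $661,704
Fairoaks ISD levy = $661,704 × 0.02373 = $15,702.23592

$15,702.24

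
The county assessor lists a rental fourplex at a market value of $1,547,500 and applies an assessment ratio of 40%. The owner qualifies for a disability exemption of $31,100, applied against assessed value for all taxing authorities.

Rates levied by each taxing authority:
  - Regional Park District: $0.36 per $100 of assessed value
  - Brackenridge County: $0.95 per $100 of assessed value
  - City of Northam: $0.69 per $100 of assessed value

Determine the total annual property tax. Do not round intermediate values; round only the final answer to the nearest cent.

Assessed value = $1,547,500 × 0.4 = $619,000
Taxable value = $619,000 − $31,100 = $587,900
Regional Park District: $587,900 × 0.0036 = $2,116.44
Brackenridge County: $587,900 × 0.0095 = $5,585.05
City of Northam: $587,900 × 0.0069 = $4,056.51
Total = $2,116.44 + $5,585.05 + $4,056.51 = $11,758

$11,758.00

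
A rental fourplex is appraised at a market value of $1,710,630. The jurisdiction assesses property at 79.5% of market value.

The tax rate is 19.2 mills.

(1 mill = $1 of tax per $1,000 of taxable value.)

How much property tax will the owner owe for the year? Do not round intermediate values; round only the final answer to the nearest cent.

$26,111.06

Assessed value = $1,710,630 × 0.795 = $1,359,950.85
Tax = $1,359,950.85 × 0.0192 = $26,111.05632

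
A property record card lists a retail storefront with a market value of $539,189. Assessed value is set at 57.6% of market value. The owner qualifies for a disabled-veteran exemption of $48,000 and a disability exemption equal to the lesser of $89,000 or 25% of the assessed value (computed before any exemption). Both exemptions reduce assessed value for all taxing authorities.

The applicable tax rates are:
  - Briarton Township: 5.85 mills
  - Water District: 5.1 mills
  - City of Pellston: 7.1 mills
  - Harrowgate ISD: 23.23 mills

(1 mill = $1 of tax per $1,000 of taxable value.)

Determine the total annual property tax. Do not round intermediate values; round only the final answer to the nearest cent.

$7,633.90

Assessed value = $539,189 × 0.576 = $310,572.864
Disability exemption = min($89,000, 25% × $310,572.864) = min($89,000, $77,643.216) = $77,643.216 (percentage binds)
Taxable value = $310,572.864 − $48,000 − $77,643.216 = $184,929.648
Briarton Township: $184,929.648 × 0.00585 = $1,081.8384408
Water District: $184,929.648 × 0.0051 = $943.1412048
City of Pellston: $184,929.648 × 0.0071 = $1,313.0005008
Harrowgate ISD: $184,929.648 × 0.02323 = $4,295.91572304
Total = $7,633.89586944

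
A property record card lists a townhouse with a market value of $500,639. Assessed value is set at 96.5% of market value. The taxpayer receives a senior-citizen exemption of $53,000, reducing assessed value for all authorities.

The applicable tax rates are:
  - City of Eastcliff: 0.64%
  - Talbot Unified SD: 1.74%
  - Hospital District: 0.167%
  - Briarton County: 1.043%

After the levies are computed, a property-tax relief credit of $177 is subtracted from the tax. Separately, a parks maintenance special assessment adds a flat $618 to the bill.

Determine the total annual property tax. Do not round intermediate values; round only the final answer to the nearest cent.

Assessed value = $500,639 × 0.965 = $483,116.635
Taxable value = $483,116.635 − $53,000 = $430,116.635
City of Eastcliff: $430,116.635 × 0.0064 = $2,752.746464
Talbot Unified SD: $430,116.635 × 0.0174 = $7,484.029449
Hospital District: $430,116.635 × 0.00167 = $718.29478045
Briarton County: $430,116.635 × 0.01043 = $4,486.11650305
Levies subtotal = $15,441.1871965
After credit = $15,441.1871965 − $177 = $15,264.1871965
Total = $15,264.1871965 + $618 = $15,882.1871965

$15,882.19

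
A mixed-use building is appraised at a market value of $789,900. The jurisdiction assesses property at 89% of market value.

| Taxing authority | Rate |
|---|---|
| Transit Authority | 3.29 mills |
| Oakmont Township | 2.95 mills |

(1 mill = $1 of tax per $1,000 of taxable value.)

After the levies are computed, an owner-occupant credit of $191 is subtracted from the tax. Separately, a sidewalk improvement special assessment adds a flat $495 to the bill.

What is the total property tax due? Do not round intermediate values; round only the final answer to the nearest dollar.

$4,691

Assessed value = $789,900 × 0.89 = $703,011
Transit Authority: $703,011 × 0.00329 = $2,312.90619
Oakmont Township: $703,011 × 0.00295 = $2,073.88245
Levies subtotal = $4,386.78864
After credit = $4,386.78864 − $191 = $4,195.78864
Total = $4,195.78864 + $495 = $4,690.78864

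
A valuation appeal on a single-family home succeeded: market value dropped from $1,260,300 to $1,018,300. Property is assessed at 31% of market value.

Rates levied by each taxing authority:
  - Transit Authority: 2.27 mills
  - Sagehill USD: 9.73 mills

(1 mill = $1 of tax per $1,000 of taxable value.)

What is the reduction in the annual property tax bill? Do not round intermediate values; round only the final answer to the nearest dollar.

$900

Old assessed value = $1,260,300 × 0.31 = $390,693
New assessed value = $1,018,300 × 0.31 = $315,673
Combined rate = 0.00227 + 0.00973 = 0.012
Old tax = $390,693 × 0.012 = $4,688.316
New tax = $315,673 × 0.012 = $3,788.076
Reduction = $4,688.316 − $3,788.076 = $900.24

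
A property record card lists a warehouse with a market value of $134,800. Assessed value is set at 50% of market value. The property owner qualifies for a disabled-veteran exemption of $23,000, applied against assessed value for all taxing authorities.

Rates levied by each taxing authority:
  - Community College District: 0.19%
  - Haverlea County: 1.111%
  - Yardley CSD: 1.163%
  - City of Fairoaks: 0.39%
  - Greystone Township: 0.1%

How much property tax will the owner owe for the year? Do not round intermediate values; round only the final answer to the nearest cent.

Assessed value = $134,800 × 0.5 = $67,400
Taxable value = $67,400 − $23,000 = $44,400
Community College District: $44,400 × 0.0019 = $84.36
Haverlea County: $44,400 × 0.01111 = $493.284
Yardley CSD: $44,400 × 0.01163 = $516.372
City of Fairoaks: $44,400 × 0.0039 = $173.16
Greystone Township: $44,400 × 0.001 = $44.4
Total = $84.36 + $493.284 + $516.372 + $173.16 + $44.4 = $1,311.576

$1,311.58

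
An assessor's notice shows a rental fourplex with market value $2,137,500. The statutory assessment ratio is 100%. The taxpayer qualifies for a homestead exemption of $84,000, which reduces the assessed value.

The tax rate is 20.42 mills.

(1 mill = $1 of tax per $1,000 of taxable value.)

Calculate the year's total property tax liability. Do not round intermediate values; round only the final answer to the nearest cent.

Assessed value = $2,137,500 × 1 = $2,137,500
Taxable value = $2,137,500 − $84,000 = $2,053,500
Tax = $2,053,500 × 0.02042 = $41,932.47

$41,932.47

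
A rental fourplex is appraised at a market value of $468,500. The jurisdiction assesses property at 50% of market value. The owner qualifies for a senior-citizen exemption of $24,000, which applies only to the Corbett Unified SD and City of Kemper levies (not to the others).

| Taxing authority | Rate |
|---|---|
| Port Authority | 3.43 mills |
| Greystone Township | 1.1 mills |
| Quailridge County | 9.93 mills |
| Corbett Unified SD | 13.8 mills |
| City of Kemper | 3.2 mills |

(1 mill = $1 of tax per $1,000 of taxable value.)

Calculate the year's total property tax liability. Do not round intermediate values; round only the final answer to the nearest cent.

$6,961.51

Assessed value = $468,500 × 0.5 = $234,250
Port Authority: $234,250 × 0.00343 = $803.4775
Greystone Township: $234,250 × 0.0011 = $257.675
Quailridge County: $234,250 × 0.00993 = $2,326.1025
Corbett Unified SD: ($234,250 − $24,000) × 0.0138 = $210,250 × 0.0138 = $2,901.45
City of Kemper: ($234,250 − $24,000) × 0.0032 = $210,250 × 0.0032 = $672.8
Total = $6,961.505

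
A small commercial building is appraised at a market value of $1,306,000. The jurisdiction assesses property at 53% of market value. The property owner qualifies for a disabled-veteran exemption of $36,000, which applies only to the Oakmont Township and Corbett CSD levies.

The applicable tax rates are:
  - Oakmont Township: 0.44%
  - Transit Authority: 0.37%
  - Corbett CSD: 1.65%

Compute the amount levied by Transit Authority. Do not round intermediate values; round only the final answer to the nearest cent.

$2,561.07

Assessed value = $1,306,000 × 0.53 = $692,180
Transit Authority taxable value = $692,180 (exemption does not apply)
Transit Authority levy = $692,180 × 0.0037 = $2,561.066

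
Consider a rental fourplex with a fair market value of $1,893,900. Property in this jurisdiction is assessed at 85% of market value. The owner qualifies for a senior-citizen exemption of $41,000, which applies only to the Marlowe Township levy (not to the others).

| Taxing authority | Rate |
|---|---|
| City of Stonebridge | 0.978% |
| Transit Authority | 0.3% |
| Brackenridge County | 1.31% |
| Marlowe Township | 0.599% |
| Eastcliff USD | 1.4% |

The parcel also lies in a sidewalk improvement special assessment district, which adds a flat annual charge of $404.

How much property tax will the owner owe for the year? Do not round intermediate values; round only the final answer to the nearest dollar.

Assessed value = $1,893,900 × 0.85 = $1,609,815
City of Stonebridge: $1,609,815 × 0.00978 = $15,743.9907
Transit Authority: $1,609,815 × 0.003 = $4,829.445
Brackenridge County: $1,609,815 × 0.0131 = $21,088.5765
Marlowe Township: ($1,609,815 − $41,000) × 0.00599 = $1,568,815 × 0.00599 = $9,397.20185
Eastcliff USD: $1,609,815 × 0.014 = $22,537.41
Levies subtotal = $73,596.62405
Total = $73,596.62405 + $404 = $74,000.62405

$74,001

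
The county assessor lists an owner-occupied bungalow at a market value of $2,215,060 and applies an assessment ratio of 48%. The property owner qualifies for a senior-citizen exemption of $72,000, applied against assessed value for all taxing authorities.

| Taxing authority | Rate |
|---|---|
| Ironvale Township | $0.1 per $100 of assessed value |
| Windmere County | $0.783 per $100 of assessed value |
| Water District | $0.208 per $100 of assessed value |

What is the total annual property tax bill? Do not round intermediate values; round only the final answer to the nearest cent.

Assessed value = $2,215,060 × 0.48 = $1,063,228.8
Taxable value = $1,063,228.8 − $72,000 = $991,228.8
Ironvale Township: $991,228.8 × 0.001 = $991.2288
Windmere County: $991,228.8 × 0.00783 = $7,761.321504
Water District: $991,228.8 × 0.00208 = $2,061.755904
Total = $991.2288 + $7,761.321504 + $2,061.755904 = $10,814.306208

$10,814.31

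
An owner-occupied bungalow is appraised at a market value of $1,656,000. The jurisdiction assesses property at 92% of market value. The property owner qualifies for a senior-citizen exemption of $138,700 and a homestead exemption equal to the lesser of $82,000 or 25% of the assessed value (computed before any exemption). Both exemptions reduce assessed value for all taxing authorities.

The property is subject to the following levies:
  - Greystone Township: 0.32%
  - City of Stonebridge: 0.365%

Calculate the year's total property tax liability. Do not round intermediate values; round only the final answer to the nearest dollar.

Assessed value = $1,656,000 × 0.92 = $1,523,520
Homestead exemption = min($82,000, 25% × $1,523,520) = min($82,000, $380,880) = $82,000 (dollar cap binds)
Taxable value = $1,523,520 − $138,700 − $82,000 = $1,302,820
Greystone Township: $1,302,820 × 0.0032 = $4,169.024
City of Stonebridge: $1,302,820 × 0.00365 = $4,755.293
Total = $8,924.317

$8,924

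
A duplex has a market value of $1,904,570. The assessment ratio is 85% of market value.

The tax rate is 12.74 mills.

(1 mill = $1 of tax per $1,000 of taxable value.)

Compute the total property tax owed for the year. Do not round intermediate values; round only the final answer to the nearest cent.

Assessed value = $1,904,570 × 0.85 = $1,618,884.5
Tax = $1,618,884.5 × 0.01274 = $20,624.58853

$20,624.59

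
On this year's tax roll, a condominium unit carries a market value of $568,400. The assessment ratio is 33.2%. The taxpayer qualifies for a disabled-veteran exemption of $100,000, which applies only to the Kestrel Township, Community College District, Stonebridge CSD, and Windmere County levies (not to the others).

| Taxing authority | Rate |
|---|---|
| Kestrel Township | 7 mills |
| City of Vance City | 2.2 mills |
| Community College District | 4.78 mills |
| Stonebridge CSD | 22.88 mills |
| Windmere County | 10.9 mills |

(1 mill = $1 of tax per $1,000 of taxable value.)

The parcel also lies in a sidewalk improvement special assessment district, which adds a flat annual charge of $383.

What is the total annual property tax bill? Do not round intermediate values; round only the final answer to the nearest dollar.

$4,840

Assessed value = $568,400 × 0.332 = $188,708.8
Kestrel Township: ($188,708.8 − $100,000) × 0.007 = $88,708.8 × 0.007 = $620.9616
City of Vance City: $188,708.8 × 0.0022 = $415.15936
Community College District: ($188,708.8 − $100,000) × 0.00478 = $88,708.8 × 0.00478 = $424.028064
Stonebridge CSD: ($188,708.8 − $100,000) × 0.02288 = $88,708.8 × 0.02288 = $2,029.657344
Windmere County: ($188,708.8 − $100,000) × 0.0109 = $88,708.8 × 0.0109 = $966.92592
Levies subtotal = $4,456.732288
Total = $4,456.732288 + $383 = $4,839.732288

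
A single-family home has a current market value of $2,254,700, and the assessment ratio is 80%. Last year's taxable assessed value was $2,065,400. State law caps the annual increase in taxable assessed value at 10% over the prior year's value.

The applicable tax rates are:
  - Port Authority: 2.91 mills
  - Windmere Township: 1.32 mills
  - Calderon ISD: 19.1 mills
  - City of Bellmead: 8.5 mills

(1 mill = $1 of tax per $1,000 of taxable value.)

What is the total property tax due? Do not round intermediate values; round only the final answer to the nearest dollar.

Uncapped assessed value = $2,254,700 × 0.8 = $1,803,760
Cap limit = $2,065,400 × 1.1 = $2,271,940
Taxable assessed value = min($1,803,760, $2,271,940) = $1,803,760 (cap does not bind)
Port Authority: $1,803,760 × 0.00291 = $5,248.9416
Windmere Township: $1,803,760 × 0.00132 = $2,380.9632
Calderon ISD: $1,803,760 × 0.0191 = $34,451.816
City of Bellmead: $1,803,760 × 0.0085 = $15,331.96
Total = $57,413.6808

$57,414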